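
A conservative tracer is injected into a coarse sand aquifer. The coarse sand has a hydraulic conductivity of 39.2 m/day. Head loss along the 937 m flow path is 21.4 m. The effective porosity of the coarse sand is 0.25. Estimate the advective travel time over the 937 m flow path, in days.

262

Hydraulic gradient i = Δh / L = 21.4 / 937 = 0.02284.
Darcy flux q = K · i = 39.20 × 0.02284 = 0.8953 m/day.
Seepage velocity v = q / n_e = 0.8953 / 0.25 = 3.581 m/day.
Travel time t = L / v = 937 / 3.581 = 261.6 days.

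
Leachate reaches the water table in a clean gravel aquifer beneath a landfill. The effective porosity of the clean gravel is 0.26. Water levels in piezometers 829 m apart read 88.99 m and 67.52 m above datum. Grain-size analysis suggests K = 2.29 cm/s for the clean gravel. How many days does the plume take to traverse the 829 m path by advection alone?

Convert K: 2.29 cm/s × 864 = 1979 m/day.
Hydraulic gradient i = (88.99 − 67.52) / 829 = 21.47 / 829 = 0.02590.
Darcy flux q = K · i = 1979 × 0.02590 = 51.24 m/day.
Seepage velocity v = q / n_e = 51.24 / 0.26 = 197.1 m/day.
Travel time t = L / v = 829 / 197.1 = 4.206 days.

4.21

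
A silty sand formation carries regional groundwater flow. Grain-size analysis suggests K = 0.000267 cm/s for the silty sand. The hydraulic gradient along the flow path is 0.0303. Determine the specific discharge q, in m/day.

0.00699

Convert K: 0.000267 cm/s × 864 = 0.2307 m/day.
Hydraulic gradient i = 0.0303.
Specific discharge q = K · i = 0.2307 × 0.03030 = 0.006990 m/day.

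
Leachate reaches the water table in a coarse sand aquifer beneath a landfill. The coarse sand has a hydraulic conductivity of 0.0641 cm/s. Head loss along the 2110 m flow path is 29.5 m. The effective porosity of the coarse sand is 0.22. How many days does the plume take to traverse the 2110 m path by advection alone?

600

Convert K: 0.0641 cm/s × 864 = 55.38 m/day.
Hydraulic gradient i = Δh / L = 29.5 / 2110 = 0.01398.
Darcy flux q = K · i = 55.38 × 0.01398 = 0.7743 m/day.
Seepage velocity v = q / n_e = 0.7743 / 0.22 = 3.520 m/day.
Travel time t = L / v = 2110 / 3.520 = 599.5 days.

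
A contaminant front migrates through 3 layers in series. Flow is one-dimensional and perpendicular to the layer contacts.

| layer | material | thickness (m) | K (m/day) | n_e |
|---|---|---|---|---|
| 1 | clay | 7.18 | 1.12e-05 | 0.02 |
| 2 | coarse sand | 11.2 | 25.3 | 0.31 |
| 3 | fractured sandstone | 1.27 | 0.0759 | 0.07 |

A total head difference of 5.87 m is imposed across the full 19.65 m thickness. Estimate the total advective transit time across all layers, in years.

With flow normal to the layers, continuity requires the same specific discharge q through every layer.
Σ(b_i/K_i) = 7.18/1.12e-05 + 11.2/25.3 + 1.27/0.0759 = 6.411e+05 d.
q = Δh / Σ(b_i/K_i) = 5.87 / 6.411e+05 = 9.156e-06 m/day.
In each layer the seepage velocity is v_i = q/n_i, so the layer transit time is t_i = b_i·n_i / q:
  layer 1 (clay): t_1 = 7.18 × 0.02 / 9.156e-06 = 15683 d
  layer 2 (coarse sand): t_2 = 11.2 × 0.31 / 9.156e-06 = 3.792e+05 d
  layer 3 (fractured sandstone): t_3 = 1.27 × 0.07 / 9.156e-06 = 9709 d
Total t = Σ t_i = 4.046e+05 days = 1108 years.

1110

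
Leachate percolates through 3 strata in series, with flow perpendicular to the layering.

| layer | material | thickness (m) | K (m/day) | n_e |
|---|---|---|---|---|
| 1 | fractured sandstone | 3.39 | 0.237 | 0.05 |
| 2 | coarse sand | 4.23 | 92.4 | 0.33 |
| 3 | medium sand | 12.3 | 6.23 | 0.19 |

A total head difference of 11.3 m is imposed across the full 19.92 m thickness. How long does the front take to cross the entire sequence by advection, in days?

5.64

With flow normal to the layers, continuity requires the same specific discharge q through every layer.
Σ(b_i/K_i) = 3.39/0.237 + 4.23/92.4 + 12.3/6.23 = 16.32 d.
q = Δh / Σ(b_i/K_i) = 11.3 / 16.32 = 0.6922 m/day.
In each layer the seepage velocity is v_i = q/n_i, so the layer transit time is t_i = b_i·n_i / q:
  layer 1 (fractured sandstone): t_1 = 3.39 × 0.05 / 0.6922 = 0.2449 d
  layer 2 (coarse sand): t_2 = 4.23 × 0.33 / 0.6922 = 2.017 d
  layer 3 (medium sand): t_3 = 12.3 × 0.19 / 0.6922 = 3.376 d
Total t = Σ t_i = 5.637 days.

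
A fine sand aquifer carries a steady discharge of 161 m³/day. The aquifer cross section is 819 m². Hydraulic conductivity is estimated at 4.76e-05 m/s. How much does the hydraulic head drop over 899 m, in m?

43.0

Convert K: 4.76e-05 m/s × 86400 = 4.113 m/day.
From Q = K·A·i, i = Q / (K·A) = 161 / (4.113 × 819.0) = 0.04780.
Head loss Δh = i · L = 0.04780 × 899 = 42.97 m.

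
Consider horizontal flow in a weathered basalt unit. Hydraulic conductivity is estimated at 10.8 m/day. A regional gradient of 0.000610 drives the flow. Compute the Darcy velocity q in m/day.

0.00659

Hydraulic gradient i = 0.000610.
Specific discharge q = K · i = 10.80 × 0.0006100 = 0.006588 m/day.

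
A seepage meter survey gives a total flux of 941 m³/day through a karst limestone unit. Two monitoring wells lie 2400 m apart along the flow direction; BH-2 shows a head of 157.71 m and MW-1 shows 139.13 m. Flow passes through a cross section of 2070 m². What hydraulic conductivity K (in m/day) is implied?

58.7

Hydraulic gradient i = (157.71 − 139.13) / 2400 = 18.58 / 2400 = 0.007742.
From Q = K·A·i, K = Q / (A·i) = 941 / (2070 × 0.007742) = 58.72 m/day.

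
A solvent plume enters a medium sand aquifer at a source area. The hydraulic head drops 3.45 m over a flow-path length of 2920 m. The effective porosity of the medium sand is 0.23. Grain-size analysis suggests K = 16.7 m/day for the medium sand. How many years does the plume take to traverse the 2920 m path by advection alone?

93.2

Hydraulic gradient i = Δh / L = 3.45 / 2920 = 0.001182.
Darcy flux q = K · i = 16.70 × 0.001182 = 0.01973 m/day.
Seepage velocity v = q / n_e = 0.01973 / 0.23 = 0.08579 m/day.
Travel time t = L / v = 2920 / 0.08579 = 34038 days = 93.19 years.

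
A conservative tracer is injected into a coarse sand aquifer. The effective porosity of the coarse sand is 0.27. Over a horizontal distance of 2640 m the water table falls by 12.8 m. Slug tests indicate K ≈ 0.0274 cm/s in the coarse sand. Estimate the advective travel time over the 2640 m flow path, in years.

Convert K: 0.0274 cm/s × 864 = 23.67 m/day.
Hydraulic gradient i = Δh / L = 12.8 / 2640 = 0.004848.
Darcy flux q = K · i = 23.67 × 0.004848 = 0.1148 m/day.
Seepage velocity v = q / n_e = 0.1148 / 0.27 = 0.4251 m/day.
Travel time t = L / v = 2640 / 0.4251 = 6210 days = 17.00 years.

17.0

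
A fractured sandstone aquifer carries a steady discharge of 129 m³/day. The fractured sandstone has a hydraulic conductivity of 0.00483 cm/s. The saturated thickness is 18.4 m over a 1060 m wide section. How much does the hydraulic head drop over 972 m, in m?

Convert K: 0.00483 cm/s × 864 = 4.173 m/day.
Cross-sectional area A = 1060 × 18.4 = 19504 m².
From Q = K·A·i, i = Q / (K·A) = 129 / (4.173 × 19504) = 0.001585.
Head loss Δh = i · L = 0.001585 × 972 = 1.541 m.

1.54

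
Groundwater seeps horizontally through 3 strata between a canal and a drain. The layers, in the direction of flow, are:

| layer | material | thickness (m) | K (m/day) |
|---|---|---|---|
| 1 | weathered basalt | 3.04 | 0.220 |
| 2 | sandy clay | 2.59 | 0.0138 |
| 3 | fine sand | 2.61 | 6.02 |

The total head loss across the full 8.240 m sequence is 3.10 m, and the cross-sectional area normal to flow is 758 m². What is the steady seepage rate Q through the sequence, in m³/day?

Flow is perpendicular to layering, so the layers act in series and the equivalent K is the thickness-weighted harmonic mean.
Total thickness L = 3.04 + 2.59 + 2.61 = 8.240 m.
Σ(b_i/K_i) = 3.04/0.220 + 2.59/0.0138 + 2.61/6.02 = 201.9 d.
K_eq = L / Σ(b_i/K_i) = 8.240 / 201.9 = 0.04081 m/day.
Q = K_eq · A · (Δh/L) = 0.04081 × 758 × (3.10/8.240) = 11.64 m³/day.

11.6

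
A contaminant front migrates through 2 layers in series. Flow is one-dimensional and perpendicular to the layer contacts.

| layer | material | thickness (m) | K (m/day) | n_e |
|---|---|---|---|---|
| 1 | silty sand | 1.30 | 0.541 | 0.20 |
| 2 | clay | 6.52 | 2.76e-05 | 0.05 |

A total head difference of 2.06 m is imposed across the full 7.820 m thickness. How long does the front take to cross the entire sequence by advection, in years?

With flow normal to the layers, continuity requires the same specific discharge q through every layer.
Σ(b_i/K_i) = 1.30/0.541 + 6.52/2.76e-05 = 2.362e+05 d.
q = Δh / Σ(b_i/K_i) = 2.06 / 2.362e+05 = 8.720e-06 m/day.
In each layer the seepage velocity is v_i = q/n_i, so the layer transit time is t_i = b_i·n_i / q:
  layer 1 (silty sand): t_1 = 1.30 × 0.20 / 8.720e-06 = 29816 d
  layer 2 (clay): t_2 = 6.52 × 0.05 / 8.720e-06 = 37385 d
Total t = Σ t_i = 67201 days = 184.0 years.

184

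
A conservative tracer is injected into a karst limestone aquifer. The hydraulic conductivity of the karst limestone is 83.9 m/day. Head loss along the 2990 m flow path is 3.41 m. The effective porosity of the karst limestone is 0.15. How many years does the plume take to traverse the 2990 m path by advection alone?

12.8

Hydraulic gradient i = Δh / L = 3.41 / 2990 = 0.001140.
Darcy flux q = K · i = 83.90 × 0.001140 = 0.09569 m/day.
Seepage velocity v = q / n_e = 0.09569 / 0.15 = 0.6379 m/day.
Travel time t = L / v = 2990 / 0.6379 = 4687 days = 12.83 years.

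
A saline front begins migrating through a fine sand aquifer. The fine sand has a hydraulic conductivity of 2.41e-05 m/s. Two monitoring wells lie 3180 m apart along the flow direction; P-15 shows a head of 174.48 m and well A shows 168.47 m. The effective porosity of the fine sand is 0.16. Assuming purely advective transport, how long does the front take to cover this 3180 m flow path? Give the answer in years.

354

Convert K: 2.41e-05 m/s × 86400 = 2.082 m/day.
Hydraulic gradient i = (174.48 − 168.47) / 3180 = 6.01 / 3180 = 0.001890.
Darcy flux q = K · i = 2.082 × 0.001890 = 0.003935 m/day.
Seepage velocity v = q / n_e = 0.003935 / 0.16 = 0.02460 m/day.
Travel time t = L / v = 3180 / 0.02460 = 1.293e+05 days = 354.0 years.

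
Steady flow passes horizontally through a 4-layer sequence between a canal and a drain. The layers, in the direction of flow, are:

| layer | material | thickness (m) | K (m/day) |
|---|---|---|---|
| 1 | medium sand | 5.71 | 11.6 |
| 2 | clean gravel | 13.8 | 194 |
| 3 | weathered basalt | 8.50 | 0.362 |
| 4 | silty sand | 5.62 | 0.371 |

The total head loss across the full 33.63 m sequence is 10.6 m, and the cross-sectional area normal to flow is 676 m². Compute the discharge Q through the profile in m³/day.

183

Flow is perpendicular to layering, so the layers act in series and the equivalent K is the thickness-weighted harmonic mean.
Total thickness L = 5.71 + 13.8 + 8.50 + 5.62 = 33.63 m.
Σ(b_i/K_i) = 5.71/11.6 + 13.8/194 + 8.50/0.362 + 5.62/0.371 = 39.19 d.
K_eq = L / Σ(b_i/K_i) = 33.63 / 39.19 = 0.8581 m/day.
Q = K_eq · A · (Δh/L) = 0.8581 × 676 × (10.6/33.63) = 182.8 m³/day.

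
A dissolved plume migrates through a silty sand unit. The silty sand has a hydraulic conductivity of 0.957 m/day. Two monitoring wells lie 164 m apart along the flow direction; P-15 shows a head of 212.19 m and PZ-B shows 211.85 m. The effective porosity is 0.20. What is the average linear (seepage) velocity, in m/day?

0.00992

Hydraulic gradient i = (212.19 − 211.85) / 164 = 0.34 / 164 = 0.002073.
Darcy flux q = K · i = 0.9570 × 0.002073 = 0.001984 m/day.
Seepage velocity v = q / n_e = 0.001984 / 0.20 = 0.009920 m/day.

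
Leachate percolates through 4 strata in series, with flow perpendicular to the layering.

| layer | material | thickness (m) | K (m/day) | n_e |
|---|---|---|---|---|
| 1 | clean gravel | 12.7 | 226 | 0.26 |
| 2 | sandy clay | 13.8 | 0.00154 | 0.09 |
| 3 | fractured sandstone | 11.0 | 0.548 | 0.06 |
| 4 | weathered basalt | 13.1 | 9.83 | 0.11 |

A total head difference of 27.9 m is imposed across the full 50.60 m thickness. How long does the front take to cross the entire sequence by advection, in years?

With flow normal to the layers, continuity requires the same specific discharge q through every layer.
Σ(b_i/K_i) = 12.7/226 + 13.8/0.00154 + 11.0/0.548 + 13.1/9.83 = 8983 d.
q = Δh / Σ(b_i/K_i) = 27.9 / 8983 = 0.003106 m/day.
In each layer the seepage velocity is v_i = q/n_i, so the layer transit time is t_i = b_i·n_i / q:
  layer 1 (clean gravel): t_1 = 12.7 × 0.26 / 0.003106 = 1063 d
  layer 2 (sandy clay): t_2 = 13.8 × 0.09 / 0.003106 = 399.9 d
  layer 3 (fractured sandstone): t_3 = 11.0 × 0.06 / 0.003106 = 212.5 d
  layer 4 (weathered basalt): t_4 = 13.1 × 0.11 / 0.003106 = 463.9 d
Total t = Σ t_i = 2139 days = 5.857 years.

5.86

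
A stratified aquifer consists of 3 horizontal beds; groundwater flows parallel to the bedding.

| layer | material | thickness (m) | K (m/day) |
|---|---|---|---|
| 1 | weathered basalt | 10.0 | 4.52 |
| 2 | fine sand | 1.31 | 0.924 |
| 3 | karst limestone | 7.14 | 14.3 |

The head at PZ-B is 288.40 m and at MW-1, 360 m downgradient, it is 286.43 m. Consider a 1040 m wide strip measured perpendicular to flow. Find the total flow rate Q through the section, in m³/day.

845

Flow is parallel to layering, so each bed carries its own Darcy discharge and the transmissivities add.
Σ(K_i·b_i) = 4.52×10.0 + 0.924×1.31 + 14.3×7.14 = 148.5 m²/day.
Hydraulic gradient i = (288.40 − 286.43) / 360 = 1.97 / 360 = 0.005472.
Q = Σ(K_i·b_i) · W · i = 148.5 × 1040 × 0.005472 = 845.2 m³/day.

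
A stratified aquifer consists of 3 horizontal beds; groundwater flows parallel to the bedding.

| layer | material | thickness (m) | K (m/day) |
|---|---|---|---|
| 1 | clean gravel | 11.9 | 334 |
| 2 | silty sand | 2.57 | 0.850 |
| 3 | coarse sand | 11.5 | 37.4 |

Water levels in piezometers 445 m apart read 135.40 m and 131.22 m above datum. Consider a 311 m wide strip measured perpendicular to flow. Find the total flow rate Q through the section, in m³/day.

Flow is parallel to layering, so each bed carries its own Darcy discharge and the transmissivities add.
Σ(K_i·b_i) = 334×11.9 + 0.850×2.57 + 37.4×11.5 = 4407 m²/day.
Hydraulic gradient i = (135.40 − 131.22) / 445 = 4.18 / 445 = 0.009393.
Q = Σ(K_i·b_i) · W · i = 4407 × 311 × 0.009393 = 12874 m³/day.

12900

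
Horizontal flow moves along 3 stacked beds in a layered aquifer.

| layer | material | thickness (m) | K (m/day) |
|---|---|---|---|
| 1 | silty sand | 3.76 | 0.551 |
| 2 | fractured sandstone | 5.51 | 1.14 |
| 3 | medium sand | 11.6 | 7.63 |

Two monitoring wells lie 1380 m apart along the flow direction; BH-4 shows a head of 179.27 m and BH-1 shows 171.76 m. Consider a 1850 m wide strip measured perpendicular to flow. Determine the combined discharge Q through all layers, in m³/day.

Flow is parallel to layering, so each bed carries its own Darcy discharge and the transmissivities add.
Σ(K_i·b_i) = 0.551×3.76 + 1.14×5.51 + 7.63×11.6 = 96.86 m²/day.
Hydraulic gradient i = (179.27 − 171.76) / 1380 = 7.51 / 1380 = 0.005442.
Q = Σ(K_i·b_i) · W · i = 96.86 × 1850 × 0.005442 = 975.2 m³/day.

975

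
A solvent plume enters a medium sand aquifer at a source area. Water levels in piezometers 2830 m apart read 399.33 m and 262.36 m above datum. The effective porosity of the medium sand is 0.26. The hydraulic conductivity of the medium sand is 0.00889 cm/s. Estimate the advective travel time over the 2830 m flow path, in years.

Convert K: 0.00889 cm/s × 864 = 7.681 m/day.
Hydraulic gradient i = (399.33 − 262.36) / 2830 = 136.97 / 2830 = 0.04840.
Darcy flux q = K · i = 7.681 × 0.04840 = 0.3718 m/day.
Seepage velocity v = q / n_e = 0.3718 / 0.26 = 1.430 m/day.
Travel time t = L / v = 2830 / 1.430 = 1979 days = 5.419 years.

5.42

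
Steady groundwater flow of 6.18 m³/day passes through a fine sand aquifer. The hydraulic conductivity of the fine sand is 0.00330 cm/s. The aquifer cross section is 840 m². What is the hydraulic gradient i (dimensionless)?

0.00258

Convert K: 0.00330 cm/s × 864 = 2.851 m/day.
From Q = K·A·i, i = Q / (K·A) = 6.18 / (2.851 × 840.0) = 0.002580.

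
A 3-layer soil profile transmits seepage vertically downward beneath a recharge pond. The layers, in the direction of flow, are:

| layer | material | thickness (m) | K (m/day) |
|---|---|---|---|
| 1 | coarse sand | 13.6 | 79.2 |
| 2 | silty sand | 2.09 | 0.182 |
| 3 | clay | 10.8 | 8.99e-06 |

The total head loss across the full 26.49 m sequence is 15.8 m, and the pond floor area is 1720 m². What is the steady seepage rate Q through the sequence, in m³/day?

0.0226

Flow is perpendicular to layering, so the layers act in series and the equivalent K is the thickness-weighted harmonic mean.
Total thickness L = 13.6 + 2.09 + 10.8 = 26.49 m.
Σ(b_i/K_i) = 13.6/79.2 + 2.09/0.182 + 10.8/8.99e-06 = 1.201e+06 d.
K_eq = L / Σ(b_i/K_i) = 26.49 / 1.201e+06 = 2.205e-05 m/day.
Q = K_eq · A · (Δh/L) = 2.205e-05 × 1720 × (15.8/26.49) = 0.02262 m³/day.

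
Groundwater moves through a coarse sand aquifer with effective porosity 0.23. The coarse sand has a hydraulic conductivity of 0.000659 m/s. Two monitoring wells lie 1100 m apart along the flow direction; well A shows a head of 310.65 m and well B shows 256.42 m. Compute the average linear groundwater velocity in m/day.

12.2

Convert K: 0.000659 m/s × 86400 = 56.94 m/day.
Hydraulic gradient i = (310.65 − 256.42) / 1100 = 54.23 / 1100 = 0.04930.
Darcy flux q = K · i = 56.94 × 0.04930 = 2.807 m/day.
Seepage velocity v = q / n_e = 2.807 / 0.23 = 12.20 m/day.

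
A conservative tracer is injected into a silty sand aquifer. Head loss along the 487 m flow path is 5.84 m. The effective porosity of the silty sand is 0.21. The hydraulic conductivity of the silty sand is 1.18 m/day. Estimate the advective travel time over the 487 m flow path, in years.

Hydraulic gradient i = Δh / L = 5.84 / 487 = 0.01199.
Darcy flux q = K · i = 1.180 × 0.01199 = 0.01415 m/day.
Seepage velocity v = q / n_e = 0.01415 / 0.21 = 0.06738 m/day.
Travel time t = L / v = 487 / 0.06738 = 7227 days = 19.79 years.

19.8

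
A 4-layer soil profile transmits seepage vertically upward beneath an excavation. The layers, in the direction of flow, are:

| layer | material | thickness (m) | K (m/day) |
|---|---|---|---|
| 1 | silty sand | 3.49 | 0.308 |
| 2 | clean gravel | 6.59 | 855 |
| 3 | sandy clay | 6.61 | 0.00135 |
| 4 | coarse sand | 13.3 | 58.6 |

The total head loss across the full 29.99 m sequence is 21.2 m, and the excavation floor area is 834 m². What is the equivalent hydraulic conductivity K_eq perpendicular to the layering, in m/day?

Flow is perpendicular to layering, so the layers act in series and the equivalent K is the thickness-weighted harmonic mean.
Total thickness L = 3.49 + 6.59 + 6.61 + 13.3 = 29.99 m.
Σ(b_i/K_i) = 3.49/0.308 + 6.59/855 + 6.61/0.00135 + 13.3/58.6 = 4908 d.
K_eq = L / Σ(b_i/K_i) = 29.99 / 4908 = 0.006111 m/day.

0.00611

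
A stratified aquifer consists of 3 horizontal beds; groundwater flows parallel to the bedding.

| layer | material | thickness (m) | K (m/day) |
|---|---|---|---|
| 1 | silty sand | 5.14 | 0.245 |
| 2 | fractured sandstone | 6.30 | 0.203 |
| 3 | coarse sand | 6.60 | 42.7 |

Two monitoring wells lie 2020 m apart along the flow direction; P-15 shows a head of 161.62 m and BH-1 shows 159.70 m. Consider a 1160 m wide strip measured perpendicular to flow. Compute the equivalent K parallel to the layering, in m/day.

Flow is parallel to layering, so each bed carries its own Darcy discharge and the transmissivities add.
Σ(K_i·b_i) = 0.245×5.14 + 0.203×6.30 + 42.7×6.60 = 284.4 m²/day.
Total thickness b = 18.04 m, so K_eq = Σ(K_i·b_i)/b = 15.76 m/day.

15.8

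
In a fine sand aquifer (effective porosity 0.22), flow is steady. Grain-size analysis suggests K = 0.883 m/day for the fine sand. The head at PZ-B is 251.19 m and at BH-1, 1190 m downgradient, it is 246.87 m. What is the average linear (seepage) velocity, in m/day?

0.0146

Hydraulic gradient i = (251.19 − 246.87) / 1190 = 4.32 / 1190 = 0.003630.
Darcy flux q = K · i = 0.8830 × 0.003630 = 0.003206 m/day.
Seepage velocity v = q / n_e = 0.003206 / 0.22 = 0.01457 m/day.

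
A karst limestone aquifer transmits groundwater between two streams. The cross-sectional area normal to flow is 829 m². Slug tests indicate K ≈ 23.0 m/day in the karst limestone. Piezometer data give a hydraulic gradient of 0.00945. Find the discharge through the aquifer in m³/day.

Hydraulic gradient i = 0.00945.
Darcy's law: Q = K · A · i = 23.00 × 829.0 × 0.009450 = 180.2 m³/day.

180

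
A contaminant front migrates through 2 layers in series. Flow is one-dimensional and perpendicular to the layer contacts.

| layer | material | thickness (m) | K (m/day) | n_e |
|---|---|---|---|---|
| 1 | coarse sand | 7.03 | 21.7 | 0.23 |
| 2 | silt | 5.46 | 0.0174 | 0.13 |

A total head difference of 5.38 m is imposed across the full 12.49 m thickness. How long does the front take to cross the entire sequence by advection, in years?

0.372

With flow normal to the layers, continuity requires the same specific discharge q through every layer.
Σ(b_i/K_i) = 7.03/21.7 + 5.46/0.0174 = 314.1 d.
q = Δh / Σ(b_i/K_i) = 5.38 / 314.1 = 0.01713 m/day.
In each layer the seepage velocity is v_i = q/n_i, so the layer transit time is t_i = b_i·n_i / q:
  layer 1 (coarse sand): t_1 = 7.03 × 0.23 / 0.01713 = 94.40 d
  layer 2 (silt): t_2 = 5.46 × 0.13 / 0.01713 = 41.44 d
Total t = Σ t_i = 135.8 days = 0.3719 years.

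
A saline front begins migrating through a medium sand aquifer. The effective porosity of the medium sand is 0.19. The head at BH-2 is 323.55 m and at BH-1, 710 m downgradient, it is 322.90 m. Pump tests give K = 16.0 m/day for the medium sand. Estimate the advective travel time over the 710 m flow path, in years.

25.2

Hydraulic gradient i = (323.55 − 322.90) / 710 = 0.65 / 710 = 0.0009155.
Darcy flux q = K · i = 16.00 × 0.0009155 = 0.01465 m/day.
Seepage velocity v = q / n_e = 0.01465 / 0.19 = 0.07709 m/day.
Travel time t = L / v = 710 / 0.07709 = 9210 days = 25.21 years.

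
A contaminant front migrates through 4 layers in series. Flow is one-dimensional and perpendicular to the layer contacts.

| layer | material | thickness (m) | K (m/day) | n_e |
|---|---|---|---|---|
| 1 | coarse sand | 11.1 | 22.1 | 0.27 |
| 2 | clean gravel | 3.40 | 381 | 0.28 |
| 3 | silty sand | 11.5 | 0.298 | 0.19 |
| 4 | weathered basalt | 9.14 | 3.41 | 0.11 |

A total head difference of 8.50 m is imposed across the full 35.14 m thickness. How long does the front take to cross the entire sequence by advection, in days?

With flow normal to the layers, continuity requires the same specific discharge q through every layer.
Σ(b_i/K_i) = 11.1/22.1 + 3.40/381 + 11.5/0.298 + 9.14/3.41 = 41.78 d.
q = Δh / Σ(b_i/K_i) = 8.50 / 41.78 = 0.2034 m/day.
In each layer the seepage velocity is v_i = q/n_i, so the layer transit time is t_i = b_i·n_i / q:
  layer 1 (coarse sand): t_1 = 11.1 × 0.27 / 0.2034 = 14.73 d
  layer 2 (clean gravel): t_2 = 3.40 × 0.28 / 0.2034 = 4.680 d
  layer 3 (silty sand): t_3 = 11.5 × 0.19 / 0.2034 = 10.74 d
  layer 4 (weathered basalt): t_4 = 9.14 × 0.11 / 0.2034 = 4.942 d
Total t = Σ t_i = 35.09 days.

35.1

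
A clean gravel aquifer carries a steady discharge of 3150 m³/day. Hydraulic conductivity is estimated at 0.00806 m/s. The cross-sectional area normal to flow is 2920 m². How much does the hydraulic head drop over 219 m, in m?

0.339

Convert K: 0.00806 m/s × 86400 = 696.4 m/day.
From Q = K·A·i, i = Q / (K·A) = 3150 / (696.4 × 2920) = 0.001549.
Head loss Δh = i · L = 0.001549 × 219 = 0.3393 m.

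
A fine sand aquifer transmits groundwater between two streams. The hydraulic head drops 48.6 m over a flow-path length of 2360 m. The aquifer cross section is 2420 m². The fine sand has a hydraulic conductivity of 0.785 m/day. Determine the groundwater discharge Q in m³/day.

Hydraulic gradient i = Δh / L = 48.6 / 2360 = 0.02059.
Darcy's law: Q = K · A · i = 0.7850 × 2420 × 0.02059 = 39.12 m³/day.

39.1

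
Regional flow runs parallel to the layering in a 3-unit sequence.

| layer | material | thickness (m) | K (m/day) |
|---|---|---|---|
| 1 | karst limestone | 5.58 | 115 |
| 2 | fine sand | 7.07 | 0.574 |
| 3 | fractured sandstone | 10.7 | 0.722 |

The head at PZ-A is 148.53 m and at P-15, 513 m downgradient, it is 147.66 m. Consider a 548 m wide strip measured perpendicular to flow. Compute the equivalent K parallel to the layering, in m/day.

28.0

Flow is parallel to layering, so each bed carries its own Darcy discharge and the transmissivities add.
Σ(K_i·b_i) = 115×5.58 + 0.574×7.07 + 0.722×10.7 = 653.5 m²/day.
Total thickness b = 23.35 m, so K_eq = Σ(K_i·b_i)/b = 27.99 m/day.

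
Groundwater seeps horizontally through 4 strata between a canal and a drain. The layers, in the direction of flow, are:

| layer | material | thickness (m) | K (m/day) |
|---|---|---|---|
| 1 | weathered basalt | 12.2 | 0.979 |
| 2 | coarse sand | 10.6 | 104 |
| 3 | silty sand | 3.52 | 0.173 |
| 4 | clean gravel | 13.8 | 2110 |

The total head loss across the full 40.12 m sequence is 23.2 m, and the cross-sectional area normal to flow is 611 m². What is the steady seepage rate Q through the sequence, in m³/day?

Flow is perpendicular to layering, so the layers act in series and the equivalent K is the thickness-weighted harmonic mean.
Total thickness L = 12.2 + 10.6 + 3.52 + 13.8 = 40.12 m.
Σ(b_i/K_i) = 12.2/0.979 + 10.6/104 + 3.52/0.173 + 13.8/2110 = 32.92 d.
K_eq = L / Σ(b_i/K_i) = 40.12 / 32.92 = 1.219 m/day.
Q = K_eq · A · (Δh/L) = 1.219 × 611 × (23.2/40.12) = 430.6 m³/day.

431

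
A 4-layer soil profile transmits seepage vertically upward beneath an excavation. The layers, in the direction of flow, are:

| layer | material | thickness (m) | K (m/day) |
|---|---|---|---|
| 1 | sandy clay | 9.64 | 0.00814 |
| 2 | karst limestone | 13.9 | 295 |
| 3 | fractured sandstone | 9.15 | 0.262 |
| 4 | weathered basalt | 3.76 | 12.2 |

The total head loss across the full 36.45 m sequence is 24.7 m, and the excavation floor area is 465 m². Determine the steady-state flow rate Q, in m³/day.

9.42

Flow is perpendicular to layering, so the layers act in series and the equivalent K is the thickness-weighted harmonic mean.
Total thickness L = 9.64 + 13.9 + 9.15 + 3.76 = 36.45 m.
Σ(b_i/K_i) = 9.64/0.00814 + 13.9/295 + 9.15/0.262 + 3.76/12.2 = 1220 d.
K_eq = L / Σ(b_i/K_i) = 36.45 / 1220 = 0.02989 m/day.
Q = K_eq · A · (Δh/L) = 0.02989 × 465 × (24.7/36.45) = 9.418 m³/day.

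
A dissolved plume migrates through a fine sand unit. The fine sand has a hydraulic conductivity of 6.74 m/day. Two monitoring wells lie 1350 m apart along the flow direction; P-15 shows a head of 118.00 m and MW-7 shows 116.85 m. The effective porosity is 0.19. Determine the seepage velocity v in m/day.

Hydraulic gradient i = (118.00 − 116.85) / 1350 = 1.15 / 1350 = 0.0008519.
Darcy flux q = K · i = 6.740 × 0.0008519 = 0.005741 m/day.
Seepage velocity v = q / n_e = 0.005741 / 0.19 = 0.03022 m/day.

0.0302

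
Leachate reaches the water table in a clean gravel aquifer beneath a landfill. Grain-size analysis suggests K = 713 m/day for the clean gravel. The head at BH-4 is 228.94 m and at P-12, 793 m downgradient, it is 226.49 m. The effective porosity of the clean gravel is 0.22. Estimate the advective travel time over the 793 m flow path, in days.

Hydraulic gradient i = (228.94 − 226.49) / 793 = 2.45 / 793 = 0.003090.
Darcy flux q = K · i = 713.0 × 0.003090 = 2.203 m/day.
Seepage velocity v = q / n_e = 2.203 / 0.22 = 10.01 m/day.
Travel time t = L / v = 793 / 10.01 = 79.20 days.

79.2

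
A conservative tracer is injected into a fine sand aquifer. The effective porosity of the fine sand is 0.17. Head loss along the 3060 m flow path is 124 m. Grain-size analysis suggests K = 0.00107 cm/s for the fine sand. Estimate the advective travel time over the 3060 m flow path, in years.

Convert K: 0.00107 cm/s × 864 = 0.9245 m/day.
Hydraulic gradient i = Δh / L = 124 / 3060 = 0.04052.
Darcy flux q = K · i = 0.9245 × 0.04052 = 0.03746 m/day.
Seepage velocity v = q / n_e = 0.03746 / 0.17 = 0.2204 m/day.
Travel time t = L / v = 3060 / 0.2204 = 13886 days = 38.02 years.

38.0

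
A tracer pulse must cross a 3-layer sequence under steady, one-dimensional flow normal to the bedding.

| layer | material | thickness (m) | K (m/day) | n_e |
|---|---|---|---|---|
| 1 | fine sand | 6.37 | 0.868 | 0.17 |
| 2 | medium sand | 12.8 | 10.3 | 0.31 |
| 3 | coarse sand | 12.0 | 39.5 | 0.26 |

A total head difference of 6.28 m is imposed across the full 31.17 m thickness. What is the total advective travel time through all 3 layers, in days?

11.6

With flow normal to the layers, continuity requires the same specific discharge q through every layer.
Σ(b_i/K_i) = 6.37/0.868 + 12.8/10.3 + 12.0/39.5 = 8.885 d.
q = Δh / Σ(b_i/K_i) = 6.28 / 8.885 = 0.7068 m/day.
In each layer the seepage velocity is v_i = q/n_i, so the layer transit time is t_i = b_i·n_i / q:
  layer 1 (fine sand): t_1 = 6.37 × 0.17 / 0.7068 = 1.532 d
  layer 2 (medium sand): t_2 = 12.8 × 0.31 / 0.7068 = 5.614 d
  layer 3 (coarse sand): t_3 = 12.0 × 0.26 / 0.7068 = 4.414 d
Total t = Σ t_i = 11.56 days.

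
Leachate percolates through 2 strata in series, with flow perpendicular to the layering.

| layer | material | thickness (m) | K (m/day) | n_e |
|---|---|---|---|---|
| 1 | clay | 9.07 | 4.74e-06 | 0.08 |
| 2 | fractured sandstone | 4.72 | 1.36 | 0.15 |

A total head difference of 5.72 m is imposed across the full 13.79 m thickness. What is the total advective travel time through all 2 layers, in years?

With flow normal to the layers, continuity requires the same specific discharge q through every layer.
Σ(b_i/K_i) = 9.07/4.74e-06 + 4.72/1.36 = 1.914e+06 d.
q = Δh / Σ(b_i/K_i) = 5.72 / 1.914e+06 = 2.989e-06 m/day.
In each layer the seepage velocity is v_i = q/n_i, so the layer transit time is t_i = b_i·n_i / q:
  layer 1 (clay): t_1 = 9.07 × 0.08 / 2.989e-06 = 2.427e+05 d
  layer 2 (fractured sandstone): t_2 = 4.72 × 0.15 / 2.989e-06 = 2.368e+05 d
Total t = Σ t_i = 4.796e+05 days = 1313 years.

1310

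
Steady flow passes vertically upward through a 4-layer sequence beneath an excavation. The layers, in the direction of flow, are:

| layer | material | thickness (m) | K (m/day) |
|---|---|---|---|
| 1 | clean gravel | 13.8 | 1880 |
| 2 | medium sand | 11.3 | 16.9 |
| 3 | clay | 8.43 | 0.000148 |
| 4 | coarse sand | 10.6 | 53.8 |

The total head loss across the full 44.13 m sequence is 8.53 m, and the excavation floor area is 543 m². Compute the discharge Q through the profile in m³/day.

Flow is perpendicular to layering, so the layers act in series and the equivalent K is the thickness-weighted harmonic mean.
Total thickness L = 13.8 + 11.3 + 8.43 + 10.6 = 44.13 m.
Σ(b_i/K_i) = 13.8/1880 + 11.3/16.9 + 8.43/0.000148 + 10.6/53.8 = 56960 d.
K_eq = L / Σ(b_i/K_i) = 44.13 / 56960 = 0.0007747 m/day.
Q = K_eq · A · (Δh/L) = 0.0007747 × 543 × (8.53/44.13) = 0.08132 m³/day.

0.0813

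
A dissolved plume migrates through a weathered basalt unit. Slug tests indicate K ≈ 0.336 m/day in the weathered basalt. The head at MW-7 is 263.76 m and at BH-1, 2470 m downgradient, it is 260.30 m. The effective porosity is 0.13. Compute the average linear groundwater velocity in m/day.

Hydraulic gradient i = (263.76 − 260.30) / 2470 = 3.46 / 2470 = 0.001401.
Darcy flux q = K · i = 0.3360 × 0.001401 = 0.0004707 m/day.
Seepage velocity v = q / n_e = 0.0004707 / 0.13 = 0.003621 m/day.

0.00362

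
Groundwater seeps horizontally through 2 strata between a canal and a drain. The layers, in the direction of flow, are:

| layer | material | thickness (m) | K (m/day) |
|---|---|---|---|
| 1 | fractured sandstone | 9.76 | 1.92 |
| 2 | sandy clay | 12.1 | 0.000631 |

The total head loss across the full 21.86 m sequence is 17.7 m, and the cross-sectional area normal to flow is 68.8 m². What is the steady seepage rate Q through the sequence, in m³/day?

0.0635

Flow is perpendicular to layering, so the layers act in series and the equivalent K is the thickness-weighted harmonic mean.
Total thickness L = 9.76 + 12.1 = 21.86 m.
Σ(b_i/K_i) = 9.76/1.92 + 12.1/0.000631 = 19181 d.
K_eq = L / Σ(b_i/K_i) = 21.86 / 19181 = 0.001140 m/day.
Q = K_eq · A · (Δh/L) = 0.001140 × 68.8 × (17.7/21.86) = 0.06349 m³/day.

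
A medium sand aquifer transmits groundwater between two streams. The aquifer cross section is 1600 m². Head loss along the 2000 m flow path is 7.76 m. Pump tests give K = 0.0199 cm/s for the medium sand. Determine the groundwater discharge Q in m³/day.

107

Convert K: 0.0199 cm/s × 864 = 17.19 m/day.
Hydraulic gradient i = Δh / L = 7.76 / 2000 = 0.003880.
Darcy's law: Q = K · A · i = 17.19 × 1600 × 0.003880 = 106.7 m³/day.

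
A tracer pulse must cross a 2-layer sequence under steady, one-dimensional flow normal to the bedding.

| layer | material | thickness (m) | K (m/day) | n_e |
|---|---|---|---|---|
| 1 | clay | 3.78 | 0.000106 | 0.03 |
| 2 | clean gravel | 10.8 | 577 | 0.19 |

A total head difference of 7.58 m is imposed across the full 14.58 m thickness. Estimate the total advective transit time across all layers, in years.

27.9

With flow normal to the layers, continuity requires the same specific discharge q through every layer.
Σ(b_i/K_i) = 3.78/0.000106 + 10.8/577 = 35660 d.
q = Δh / Σ(b_i/K_i) = 7.58 / 35660 = 0.0002126 m/day.
In each layer the seepage velocity is v_i = q/n_i, so the layer transit time is t_i = b_i·n_i / q:
  layer 1 (clay): t_1 = 3.78 × 0.03 / 0.0002126 = 533.5 d
  layer 2 (clean gravel): t_2 = 10.8 × 0.19 / 0.0002126 = 9654 d
Total t = Σ t_i = 10187 days = 27.89 years.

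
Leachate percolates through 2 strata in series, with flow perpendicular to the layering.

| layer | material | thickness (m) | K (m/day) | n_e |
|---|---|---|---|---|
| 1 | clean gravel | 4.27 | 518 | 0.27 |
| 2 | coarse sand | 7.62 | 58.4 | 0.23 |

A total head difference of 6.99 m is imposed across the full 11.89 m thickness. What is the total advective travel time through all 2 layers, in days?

0.0577

With flow normal to the layers, continuity requires the same specific discharge q through every layer.
Σ(b_i/K_i) = 4.27/518 + 7.62/58.4 = 0.1387 d.
q = Δh / Σ(b_i/K_i) = 6.99 / 0.1387 = 50.39 m/day.
In each layer the seepage velocity is v_i = q/n_i, so the layer transit time is t_i = b_i·n_i / q:
  layer 1 (clean gravel): t_1 = 4.27 × 0.27 / 50.39 = 0.02288 d
  layer 2 (coarse sand): t_2 = 7.62 × 0.23 / 50.39 = 0.03478 d
Total t = Σ t_i = 0.05766 days.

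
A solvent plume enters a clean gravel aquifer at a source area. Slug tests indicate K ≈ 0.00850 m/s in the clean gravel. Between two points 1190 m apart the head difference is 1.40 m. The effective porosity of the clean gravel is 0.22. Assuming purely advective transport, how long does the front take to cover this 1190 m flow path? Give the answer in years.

Convert K: 0.00850 m/s × 86400 = 734.4 m/day.
Hydraulic gradient i = Δh / L = 1.40 / 1190 = 0.001176.
Darcy flux q = K · i = 734.4 × 0.001176 = 0.8640 m/day.
Seepage velocity v = q / n_e = 0.8640 / 0.22 = 3.927 m/day.
Travel time t = L / v = 1190 / 3.927 = 303.0 days = 0.8296 years.

0.830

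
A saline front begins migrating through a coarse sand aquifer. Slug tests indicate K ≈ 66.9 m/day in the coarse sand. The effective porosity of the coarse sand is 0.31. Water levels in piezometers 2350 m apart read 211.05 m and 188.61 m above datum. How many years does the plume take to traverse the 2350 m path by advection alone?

3.12

Hydraulic gradient i = (211.05 − 188.61) / 2350 = 22.44 / 2350 = 0.009549.
Darcy flux q = K · i = 66.90 × 0.009549 = 0.6388 m/day.
Seepage velocity v = q / n_e = 0.6388 / 0.31 = 2.061 m/day.
Travel time t = L / v = 2350 / 2.061 = 1140 days = 3.122 years.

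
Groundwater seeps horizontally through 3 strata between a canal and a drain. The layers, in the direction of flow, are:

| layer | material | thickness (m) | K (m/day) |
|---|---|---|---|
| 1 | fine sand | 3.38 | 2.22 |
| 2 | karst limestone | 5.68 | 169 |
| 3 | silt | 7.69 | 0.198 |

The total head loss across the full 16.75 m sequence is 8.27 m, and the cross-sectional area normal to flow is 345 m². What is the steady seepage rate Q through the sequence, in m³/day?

Flow is perpendicular to layering, so the layers act in series and the equivalent K is the thickness-weighted harmonic mean.
Total thickness L = 3.38 + 5.68 + 7.69 = 16.75 m.
Σ(b_i/K_i) = 3.38/2.22 + 5.68/169 + 7.69/0.198 = 40.39 d.
K_eq = L / Σ(b_i/K_i) = 16.75 / 40.39 = 0.4147 m/day.
Q = K_eq · A · (Δh/L) = 0.4147 × 345 × (8.27/16.75) = 70.63 m³/day.

70.6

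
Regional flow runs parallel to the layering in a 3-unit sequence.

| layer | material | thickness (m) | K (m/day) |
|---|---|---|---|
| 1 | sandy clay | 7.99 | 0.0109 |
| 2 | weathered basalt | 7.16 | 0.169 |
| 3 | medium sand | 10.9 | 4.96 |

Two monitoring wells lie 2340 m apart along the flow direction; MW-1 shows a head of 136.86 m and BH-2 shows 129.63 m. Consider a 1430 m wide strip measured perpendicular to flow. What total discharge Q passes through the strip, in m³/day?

Flow is parallel to layering, so each bed carries its own Darcy discharge and the transmissivities add.
Σ(K_i·b_i) = 0.0109×7.99 + 0.169×7.16 + 4.96×10.9 = 55.36 m²/day.
Hydraulic gradient i = (136.86 − 129.63) / 2340 = 7.23 / 2340 = 0.003090.
Q = Σ(K_i·b_i) · W · i = 55.36 × 1430 × 0.003090 = 244.6 m³/day.

245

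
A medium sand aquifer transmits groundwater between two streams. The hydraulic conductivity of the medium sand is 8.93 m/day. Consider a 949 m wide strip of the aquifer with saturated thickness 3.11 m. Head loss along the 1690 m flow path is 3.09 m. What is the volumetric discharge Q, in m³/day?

Cross-sectional area A = 949 × 3.11 = 2951 m².
Hydraulic gradient i = Δh / L = 3.09 / 1690 = 0.001828.
Darcy's law: Q = K · A · i = 8.930 × 2951 × 0.001828 = 48.19 m³/day.

48.2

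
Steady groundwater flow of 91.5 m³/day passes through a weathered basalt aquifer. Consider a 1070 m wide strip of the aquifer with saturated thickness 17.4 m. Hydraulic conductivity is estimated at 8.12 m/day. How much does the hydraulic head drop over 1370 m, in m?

Cross-sectional area A = 1070 × 17.4 = 18618 m².
From Q = K·A·i, i = Q / (K·A) = 91.5 / (8.120 × 18618) = 0.0006052.
Head loss Δh = i · L = 0.0006052 × 1370 = 0.8292 m.

0.829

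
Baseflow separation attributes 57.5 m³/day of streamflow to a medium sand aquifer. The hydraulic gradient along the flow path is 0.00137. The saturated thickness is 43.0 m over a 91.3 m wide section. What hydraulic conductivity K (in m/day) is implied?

10.7

Cross-sectional area A = 91.3 × 43.0 = 3926 m².
Hydraulic gradient i = 0.00137.
From Q = K·A·i, K = Q / (A·i) = 57.5 / (3926 × 0.001370) = 10.69 m/day.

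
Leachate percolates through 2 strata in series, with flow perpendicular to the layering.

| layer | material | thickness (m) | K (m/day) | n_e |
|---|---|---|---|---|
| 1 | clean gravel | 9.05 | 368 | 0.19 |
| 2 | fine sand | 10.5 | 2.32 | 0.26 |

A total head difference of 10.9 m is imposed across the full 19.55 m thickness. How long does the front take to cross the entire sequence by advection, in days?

With flow normal to the layers, continuity requires the same specific discharge q through every layer.
Σ(b_i/K_i) = 9.05/368 + 10.5/2.32 = 4.550 d.
q = Δh / Σ(b_i/K_i) = 10.9 / 4.550 = 2.395 m/day.
In each layer the seepage velocity is v_i = q/n_i, so the layer transit time is t_i = b_i·n_i / q:
  layer 1 (clean gravel): t_1 = 9.05 × 0.19 / 2.395 = 0.7178 d
  layer 2 (fine sand): t_2 = 10.5 × 0.26 / 2.395 = 1.140 d
Total t = Σ t_i = 1.858 days.

1.86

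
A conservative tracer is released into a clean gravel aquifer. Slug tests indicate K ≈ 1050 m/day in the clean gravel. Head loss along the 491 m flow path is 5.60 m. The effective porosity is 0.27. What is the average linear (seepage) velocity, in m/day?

Hydraulic gradient i = Δh / L = 5.60 / 491 = 0.01141.
Darcy flux q = K · i = 1050 × 0.01141 = 11.98 m/day.
Seepage velocity v = q / n_e = 11.98 / 0.27 = 44.35 m/day.

44.4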